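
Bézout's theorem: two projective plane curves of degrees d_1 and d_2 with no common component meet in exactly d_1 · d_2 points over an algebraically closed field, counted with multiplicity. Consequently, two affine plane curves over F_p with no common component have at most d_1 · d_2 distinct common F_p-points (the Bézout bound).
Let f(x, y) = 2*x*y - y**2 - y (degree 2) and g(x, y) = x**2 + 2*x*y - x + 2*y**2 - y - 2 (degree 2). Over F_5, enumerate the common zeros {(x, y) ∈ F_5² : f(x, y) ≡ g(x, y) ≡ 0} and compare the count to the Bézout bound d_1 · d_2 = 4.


Common zeros: {(2, 0), (4, 0)}; count = 2; Bézout bound = 4.

deg(f) = 2, deg(g) = 2, so Bézout bound = 4.
Scan x ∈ F_5. For each x, list the y ∈ F_5 with f(x, y) ≡ 0 and those with g(x, y) ≡ 0 (mod 5); the common zeros in that column are the intersection.
  x = 0: f ≡ 0 at y ∈ {0, 4}; g ≡ 0 at y ∈ ∅; common: ∅.
  x = 1: f ≡ 0 at y ∈ {0, 1}; g ≡ 0 at y ∈ ∅; common: ∅.
  x = 2: f ≡ 0 at y ∈ {0, 3}; g ≡ 0 at y ∈ {0, 1}; common: {0}.
  x = 3: f ≡ 0 at y ∈ {0}; g ≡ 0 at y ∈ ∅; common: ∅.
  x = 4: f ≡ 0 at y ∈ {0, 2}; g ≡ 0 at y ∈ {0, 4}; common: {0}.
Collecting: common zeros = {(2, 0), (4, 0)}, so the count is 2.
Comparison with the Bézout bound: 2 ≤ 4 = deg(f)·deg(g), as expected for curves with no common component (the affine F_5-count falls short of the bound because intersections may lie at infinity, over extension fields, or carry multiplicity).


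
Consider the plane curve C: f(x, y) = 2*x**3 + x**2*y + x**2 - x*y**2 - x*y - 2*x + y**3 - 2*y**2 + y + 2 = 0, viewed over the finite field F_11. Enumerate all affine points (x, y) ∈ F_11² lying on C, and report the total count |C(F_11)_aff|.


Affine F_11-points: {(6, 3), (6, 6), (6, 10), (7, 2), (8, 1), (9, 5)}; count = 6.

For each of the 121 pairs (x, y) ∈ F_11², evaluate f(x, y) mod 11. Record the zeros.
  x = 0: [0↦2, 1↦2, 2↦4, 3↦3, 4↦5, 5↦5, 6↦9, 7↦1, 8↦9, 9↦6, 10↦9]  zeros at y ∈ ∅
  x = 1: [0↦3, 1↦2, 2↦1, 3↦6, 4↦1, 5↦3, 6↦7, 7↦8, 8↦1, 9↦3, 10↦9]  zeros at y ∈ ∅
  x = 2: [0↦7, 1↦7, 2↦5, 3↦7, 4↦8, 5↦3, 6↦9, 7↦10, 8↦1, 9↦10, 10↦10]  zeros at y ∈ ∅
  x = 3: [0↦4, 1↦7, 2↦6, 3↦7, 4↦5, 5↦6, 6↦5, 7↦8, 8↦10, 9↦6, 10↦2]  zeros at y ∈ ∅
  x = 4: [0↦6, 1↦3, 2↦5, 3↦7, 4↦4, 5↦2, 6↦7, 7↦3, 8↦7, 9↦3, 10↦8]  zeros at y ∈ ∅
  x = 5: [0↦3, 1↦7, 2↦3, 3↦8, 4↦6, 5↦3, 6↦5, 7↦7, 8↦4, 9↦2, 10↦7]  zeros at y ∈ ∅
  x = 6: [0↦7, 1↦9, 2↦1, 3↦0, 4↦1, 5↦10, 6↦0, 7↦10, 8↦2, 9↦4, 10↦0]  zeros at y ∈ {3, 6, 10}
  x = 7: [0↦8, 1↦10, 2↦0, 3↦6, 4↦1, 5↦2, 6↦4, 7↦2, 8↦2, 9↦10, 10↦10]  zeros at y ∈ {2}
  x = 8: [0↦7, 1↦0, 2↦1, 3↦5, 4↦7, 5↦2, 6↦7, 7↦6, 8↦5, 9↦10, 10↦5]  zeros at y ∈ {1}
  x = 9: [0↦5, 1↦2, 2↦5, 3↦9, 4↦9, 5↦0, 6↦10, 7↦1, 8↦1, 9↦5, 10↦8]  zeros at y ∈ {5}
  x = 10: [0↦3, 1↦6, 2↦2, 3↦8, 4↦8, 5↦8, 6↦3, 7↦10, 8↦2, 9↦7, 10↦9]  zeros at y ∈ ∅
Collecting zeros: affine points = {(6, 3), (6, 6), (6, 10), (7, 2), (8, 1), (9, 5)}.
Total count |C(F_11)_aff| = 6.


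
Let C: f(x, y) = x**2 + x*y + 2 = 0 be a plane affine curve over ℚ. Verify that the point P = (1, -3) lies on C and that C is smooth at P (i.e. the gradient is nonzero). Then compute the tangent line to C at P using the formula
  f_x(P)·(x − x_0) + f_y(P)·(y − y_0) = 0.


Tangent line at P: -x + y + 4 = 0.

Step 1: f(1, -3) = 0, so P lies on C.
Step 2: partial derivatives
  f_x(x, y) = 2*x + y, f_y(x, y) = x.
  f_x(P) = -1, f_y(P) = 1 (gradient nonzero, so P is smooth).
Step 3: tangent line at P: -1·(x − 1) + 1·(y − -3) = 0.
Expanding: -x + y + 4 = 0.


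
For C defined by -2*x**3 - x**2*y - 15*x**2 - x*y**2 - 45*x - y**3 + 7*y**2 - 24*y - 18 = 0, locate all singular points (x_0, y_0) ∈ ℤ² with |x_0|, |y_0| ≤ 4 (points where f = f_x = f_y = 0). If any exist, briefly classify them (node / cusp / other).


Singular points: {(-3, 3)}; classification: cusp.

Compute partial derivatives:
  f_x = -6*x**2 - 2*x*y - 30*x - y**2 - 45.
  f_y = -x**2 - 2*x*y - 3*y**2 + 14*y - 24.
Scan x_0 ∈ {−4, ..., 4}. For each x_0, f_y(x_0, y) is a polynomial in y; find its integer roots y ∈ {−4, ..., 4}, then test f_x and f at those candidates.
  x = -4: f_y(-4, y) = -3*y**2 + 22*y - 40; vanishes at y ∈ {4}. (-4, 4): f_x = -5 ≠ 0.
  x = -3: f_y(-3, y) = -3*y**2 + 20*y - 33; vanishes at y ∈ {3}. (-3, 3): f_x = 0, f = 0 — SINGULAR.
  x = -2: f_y(-2, y) = -3*y**2 + 18*y - 28; no integer root y with |y| ≤ 4.
  x = -1: f_y(-1, y) = -3*y**2 + 16*y - 25; no integer root y with |y| ≤ 4.
  x = 0: f_y(0, y) = -3*y**2 + 14*y - 24; no integer root y with |y| ≤ 4.
  x = 1: f_y(1, y) = -3*y**2 + 12*y - 25; no integer root y with |y| ≤ 4.
  x = 2: f_y(2, y) = -3*y**2 + 10*y - 28; no integer root y with |y| ≤ 4.
  x = 3: f_y(3, y) = -3*y**2 + 8*y - 33; no integer root y with |y| ≤ 4.
  x = 4: f_y(4, y) = -3*y**2 + 6*y - 40; no integer root y with |y| ≤ 4.
Only singular point on the grid: (-3, 3).
Classify: substitute x = -3 + u, y = 3 + v and expand: f = -2*u**3 - u**2*v - u*v**2 - v**3 + v**2.
No constant or linear terms (consistent with a singular point). Quadratic part: v**2. Cubic part: -2*u**3 - u**2*v - u*v**2 - v**3.
The quadratic part v**2 is a perfect square, so there is a single (double) tangent line v = 0, i.e. y = 3. Restricting the cubic part to that line (v = 0) leaves -2*u**3 ≠ 0, so f is not divisible by v and the branch is v² ≈ 2*u**3 to lowest order — this is a cusp.
Classification: cusp.


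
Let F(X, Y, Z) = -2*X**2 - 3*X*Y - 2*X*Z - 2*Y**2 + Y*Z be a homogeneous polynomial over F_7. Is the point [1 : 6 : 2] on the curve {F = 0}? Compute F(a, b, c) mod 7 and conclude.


F(1,6,2) ≡ 0 (mod 7); P is on the curve.

Evaluate F(1, 6, 2) term-by-term (mod 7).
  -2*X**2 ↦ -2·1·1·1 = -2
  -3*X*Y ↦ -3·1·6·1 = -18
  -2*X*Z ↦ -2·1·1·2 = -4
  -2*Y**2 ↦ -2·1·36·1 = -72
  Y*Z ↦ 1·1·6·2 = 12
Sum: F(1, 6, 2) = (-2) + (-18) + (-4) + (-72) + (12) = -84.
Reducing mod 7: -84 ≡ 0 (mod 7).
Since F(a, b, c) ≡ 0 (mod 7), P lies on the curve.


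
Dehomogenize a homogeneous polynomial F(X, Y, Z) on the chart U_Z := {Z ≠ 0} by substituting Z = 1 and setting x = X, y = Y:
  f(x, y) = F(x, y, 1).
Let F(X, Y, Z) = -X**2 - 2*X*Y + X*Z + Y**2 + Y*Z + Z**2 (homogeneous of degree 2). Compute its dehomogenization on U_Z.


f(x, y) = -x**2 - 2*x*y + x + y**2 + y + 1

On U_Z we set Z = 1. Each monomial c·X^i·Y^j·Z^k in F becomes c·x^i·y^j·1^k = c·x^i·y^j.
Substituting Z = 1: F(X, Y, 1) = -x**2 - 2*x*y + x + y**2 + y + 1.
Note: deg(f) ≤ deg(F) = 2; strict inequality happens when F is divisible by Z (lost terms).


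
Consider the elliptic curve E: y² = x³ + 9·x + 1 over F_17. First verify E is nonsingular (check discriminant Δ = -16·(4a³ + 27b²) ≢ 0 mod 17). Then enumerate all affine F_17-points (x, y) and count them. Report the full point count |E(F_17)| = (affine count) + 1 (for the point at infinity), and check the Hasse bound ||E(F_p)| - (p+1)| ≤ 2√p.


Affine points = {(0, 1), (0, 16), (3, 2), (3, 15), (4, 4), (4, 13), (5, 1), (5, 16), (6, 4), (6, 13), (7, 4), (7, 13), (12, 1), (12, 16), (14, 7), (14, 10), (15, 3), (15, 14), (16, 5), (16, 12)}; affine count = 20; |E(F_17)| = 21.

Discriminant check: Δ ∝ 4a³ + 27b² = 4·9³ + 27·1² = 4·729 + 27·1 ≡ 2 (mod 17). Nonzero ⇒ E is nonsingular.
For each x ∈ F_17, compute rhs = x³ + 9·x + 1 mod 17, then count y ∈ F_17 with y² ≡ rhs.
  x = 0: rhs = 1, matching y values: 1, 16 (2 points).
  x = 1: rhs = 11, matching y values: none (0 points).
  x = 2: rhs = 10, matching y values: none (0 points).
  x = 3: rhs = 4, matching y values: 2, 15 (2 points).
  x = 4: rhs = 16, matching y values: 4, 13 (2 points).
  x = 5: rhs = 1, matching y values: 1, 16 (2 points).
  x = 6: rhs = 16, matching y values: 4, 13 (2 points).
  x = 7: rhs = 16, matching y values: 4, 13 (2 points).
  x = 8: rhs = 7, matching y values: none (0 points).
  x = 9: rhs = 12, matching y values: none (0 points).
  x = 10: rhs = 3, matching y values: none (0 points).
  x = 11: rhs = 3, matching y values: none (0 points).
  x = 12: rhs = 1, matching y values: 1, 16 (2 points).
  x = 13: rhs = 3, matching y values: none (0 points).
  x = 14: rhs = 15, matching y values: 7, 10 (2 points).
  x = 15: rhs = 9, matching y values: 3, 14 (2 points).
  x = 16: rhs = 8, matching y values: 5, 12 (2 points).
Total affine count: 20.
Full point count |E(F_17)| = 20 + 1 = 21.
Hasse bound: |21 − (17+1)| = |3| = 3 ≤ 2√17 ≈ 8.2462 ✓.


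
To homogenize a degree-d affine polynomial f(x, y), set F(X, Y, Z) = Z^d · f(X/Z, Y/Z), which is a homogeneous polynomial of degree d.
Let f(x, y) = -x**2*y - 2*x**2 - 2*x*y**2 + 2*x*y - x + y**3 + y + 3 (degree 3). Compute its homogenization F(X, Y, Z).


F(X, Y, Z) = -X**2*Y - 2*X**2*Z - 2*X*Y**2 + 2*X*Y*Z - X*Z**2 + Y**3 + Y*Z**2 + 3*Z**3

deg(f) = 3.
Substitute x = X/Z, y = Y/Z into f, then multiply by Z^3.
  monomial -1·x^2·y^1 ↦ -1·X^2·Y^1·Z^0.
  monomial -2·x^2·y^0 ↦ -2·X^2·Y^0·Z^1.
  monomial -2·x^1·y^2 ↦ -2·X^1·Y^2·Z^0.
  monomial 2·x^1·y^1 ↦ 2·X^1·Y^1·Z^1.
  monomial -1·x^1·y^0 ↦ -1·X^1·Y^0·Z^2.
  monomial 1·x^0·y^3 ↦ 1·X^0·Y^3·Z^0.
  monomial 1·x^0·y^1 ↦ 1·X^0·Y^1·Z^2.
  monomial 3·x^0·y^0 ↦ 3·X^0·Y^0·Z^3.
Collecting: F(X, Y, Z) = -X**2*Y - 2*X**2*Z - 2*X*Y**2 + 2*X*Y*Z - X*Z**2 + Y**3 + Y*Z**2 + 3*Z**3.


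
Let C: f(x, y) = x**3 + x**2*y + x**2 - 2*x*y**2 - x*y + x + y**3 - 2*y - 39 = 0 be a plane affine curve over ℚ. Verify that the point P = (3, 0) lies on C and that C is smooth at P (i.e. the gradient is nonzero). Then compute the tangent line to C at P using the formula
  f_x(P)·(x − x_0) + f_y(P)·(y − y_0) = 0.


Tangent line at P: 34*x + 4*y - 102 = 0.

Step 1: f(3, 0) = 0, so P lies on C.
Step 2: partial derivatives
  f_x(x, y) = 3*x**2 + 2*x*y + 2*x - 2*y**2 - y + 1, f_y(x, y) = x**2 - 4*x*y - x + 3*y**2 - 2.
  f_x(P) = 34, f_y(P) = 4 (gradient nonzero, so P is smooth).
Step 3: tangent line at P: 34·(x − 3) + 4·(y − 0) = 0.
Expanding: 34*x + 4*y - 102 = 0.


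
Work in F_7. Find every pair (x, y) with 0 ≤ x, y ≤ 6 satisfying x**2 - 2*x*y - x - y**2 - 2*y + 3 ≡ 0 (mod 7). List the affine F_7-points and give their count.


Affine F_7-points: {(0, 1), (0, 4), (1, 5), (2, 4), (3, 1), (3, 5)}; count = 6.

For each of the 49 pairs (x, y) ∈ F_7², evaluate f(x, y) mod 7. Record the zeros.
  x = 0: [0↦3, 1↦0, 2↦2, 3↦2, 4↦0, 5↦3, 6↦4]  zeros at y ∈ {1, 4}
  x = 1: [0↦3, 1↦5, 2↦5, 3↦3, 4↦6, 5↦0, 6↦6]  zeros at y ∈ {5}
  x = 2: [0↦5, 1↦5, 2↦3, 3↦6, 4↦0, 5↦6, 6↦3]  zeros at y ∈ {4}
  x = 3: [0↦2, 1↦0, 2↦3, 3↦4, 4↦3, 5↦0, 6↦2]  zeros at y ∈ {1, 5}
  x = 4: [0↦1, 1↦4, 2↦5, 3↦4, 4↦1, 5↦3, 6↦3]  zeros at y ∈ ∅
  x = 5: [0↦2, 1↦3, 2↦2, 3↦6, 4↦1, 5↦1, 6↦6]  zeros at y ∈ ∅
  x = 6: [0↦5, 1↦4, 2↦1, 3↦3, 4↦3, 5↦1, 6↦4]  zeros at y ∈ ∅
Collecting zeros: affine points = {(0, 1), (0, 4), (1, 5), (2, 4), (3, 1), (3, 5)}.
Total count |C(F_7)_aff| = 6.


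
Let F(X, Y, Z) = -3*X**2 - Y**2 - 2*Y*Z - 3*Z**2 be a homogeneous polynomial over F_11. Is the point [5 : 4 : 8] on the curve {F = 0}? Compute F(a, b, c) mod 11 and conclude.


F(5,4,8) ≡ 5 (mod 11); P is NOT on the curve.

Evaluate F(5, 4, 8) term-by-term (mod 11).
  -3*X**2 ↦ -3·25·1·1 = -75
  -Y**2 ↦ -1·1·16·1 = -16
  -2*Y*Z ↦ -2·1·4·8 = -64
  -3*Z**2 ↦ -3·1·1·64 = -192
Sum: F(5, 4, 8) = (-75) + (-16) + (-64) + (-192) = -347.
Reducing mod 11: -347 ≡ 5 (mod 11).
Since F(a, b, c) ≡ 5 ≠ 0 (mod 11), P does NOT lie on the curve.


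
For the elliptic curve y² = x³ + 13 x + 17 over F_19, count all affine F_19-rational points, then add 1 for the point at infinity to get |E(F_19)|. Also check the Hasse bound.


Affine points = {(0, 6), (0, 13), (3, 8), (3, 11), (4, 0), (5, 6), (5, 13), (6, 8), (6, 11), (8, 5), (8, 14), (10, 8), (10, 11), (11, 3), (11, 16), (12, 1), (12, 18), (14, 6), (14, 13)}; affine count = 19; |E(F_19)| = 20.

Discriminant check: Δ ∝ 4a³ + 27b² = 4·13³ + 27·17² = 4·2197 + 27·289 ≡ 4 (mod 19). Nonzero ⇒ E is nonsingular.
For each x ∈ F_19, compute rhs = x³ + 13·x + 17 mod 19, then count y ∈ F_19 with y² ≡ rhs.
  x = 0: rhs = 17, matching y values: 6, 13 (2 points).
  x = 1: rhs = 12, matching y values: none (0 points).
  x = 2: rhs = 13, matching y values: none (0 points).
  x = 3: rhs = 7, matching y values: 8, 11 (2 points).
  x = 4: rhs = 0, matching y values: 0 (1 points).
  x = 5: rhs = 17, matching y values: 6, 13 (2 points).
  x = 6: rhs = 7, matching y values: 8, 11 (2 points).
  x = 7: rhs = 14, matching y values: none (0 points).
  x = 8: rhs = 6, matching y values: 5, 14 (2 points).
  x = 9: rhs = 8, matching y values: none (0 points).
  x = 10: rhs = 7, matching y values: 8, 11 (2 points).
  x = 11: rhs = 9, matching y values: 3, 16 (2 points).
  x = 12: rhs = 1, matching y values: 1, 18 (2 points).
  x = 13: rhs = 8, matching y values: none (0 points).
  x = 14: rhs = 17, matching y values: 6, 13 (2 points).
  x = 15: rhs = 15, matching y values: none (0 points).
  x = 16: rhs = 8, matching y values: none (0 points).
  x = 17: rhs = 2, matching y values: none (0 points).
  x = 18: rhs = 3, matching y values: none (0 points).
Total affine count: 19.
Full point count |E(F_19)| = 19 + 1 = 20.
Hasse bound: |20 − (19+1)| = |0| = 0 ≤ 2√19 ≈ 8.7178 ✓.


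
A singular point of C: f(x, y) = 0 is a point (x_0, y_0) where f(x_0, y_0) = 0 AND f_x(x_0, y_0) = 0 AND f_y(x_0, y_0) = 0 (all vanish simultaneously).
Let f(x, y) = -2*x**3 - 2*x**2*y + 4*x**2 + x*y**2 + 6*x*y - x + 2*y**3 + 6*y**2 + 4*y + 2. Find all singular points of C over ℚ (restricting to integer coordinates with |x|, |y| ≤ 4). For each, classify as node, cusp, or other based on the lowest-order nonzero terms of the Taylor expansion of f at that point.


Singular points: {(1, -1)}; classification: cusp.

Compute partial derivatives:
  f_x = -6*x**2 - 4*x*y + 8*x + y**2 + 6*y - 1.
  f_y = -2*x**2 + 2*x*y + 6*x + 6*y**2 + 12*y + 4.
Scan x_0 ∈ {−4, ..., 4}. For each x_0, f_y(x_0, y) is a polynomial in y; find its integer roots y ∈ {−4, ..., 4}, then test f_x and f at those candidates.
  x = -4: f_y(-4, y) = 6*y**2 + 4*y - 52; no integer root y with |y| ≤ 4.
  x = -3: f_y(-3, y) = 6*y**2 + 6*y - 32; no integer root y with |y| ≤ 4.
  x = -2: f_y(-2, y) = 6*y**2 + 8*y - 16; no integer root y with |y| ≤ 4.
  x = -1: f_y(-1, y) = 6*y**2 + 10*y - 4; vanishes at y ∈ {-2}. (-1, -2): f_x = -31 ≠ 0.
  x = 0: f_y(0, y) = 6*y**2 + 12*y + 4; no integer root y with |y| ≤ 4.
  x = 1: f_y(1, y) = 6*y**2 + 14*y + 8; vanishes at y ∈ {-1}. (1, -1): f_x = 0, f = 0 — SINGULAR.
  x = 2: f_y(2, y) = 6*y**2 + 16*y + 8; vanishes at y ∈ {-2}. (2, -2): f_x = -1 ≠ 0.
  x = 3: f_y(3, y) = 6*y**2 + 18*y + 4; no integer root y with |y| ≤ 4.
  x = 4: f_y(4, y) = 6*y**2 + 20*y - 4; no integer root y with |y| ≤ 4.
Only singular point on the grid: (1, -1).
Classify: substitute x = 1 + u, y = -1 + v and expand: f = -2*u**3 - 2*u**2*v + u*v**2 + 2*v**3 + v**2.
No constant or linear terms (consistent with a singular point). Quadratic part: v**2. Cubic part: -2*u**3 - 2*u**2*v + u*v**2 + 2*v**3.
The quadratic part v**2 is a perfect square, so there is a single (double) tangent line v = 0, i.e. y = -1. Restricting the cubic part to that line (v = 0) leaves -2*u**3 ≠ 0, so f is not divisible by v and the branch is v² ≈ 2*u**3 to lowest order — this is a cusp.
Classification: cusp.


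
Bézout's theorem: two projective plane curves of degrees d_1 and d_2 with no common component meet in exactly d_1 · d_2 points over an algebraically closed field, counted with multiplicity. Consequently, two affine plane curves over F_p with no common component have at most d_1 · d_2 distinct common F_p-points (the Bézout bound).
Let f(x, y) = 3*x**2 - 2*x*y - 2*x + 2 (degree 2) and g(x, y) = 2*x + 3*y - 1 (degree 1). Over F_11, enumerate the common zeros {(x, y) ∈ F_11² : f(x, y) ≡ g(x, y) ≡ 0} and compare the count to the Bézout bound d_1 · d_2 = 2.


Common zeros: {(1, 7), (3, 2)}; count = 2; Bézout bound = 2.

deg(f) = 2, deg(g) = 1, so Bézout bound = 2.
Scan x ∈ F_11. For each x, list the y ∈ F_11 with f(x, y) ≡ 0 and those with g(x, y) ≡ 0 (mod 11); the common zeros in that column are the intersection.
  x = 0: f ≡ 0 at y ∈ ∅; g ≡ 0 at y ∈ {4}; common: ∅.
  x = 1: f ≡ 0 at y ∈ {7}; g ≡ 0 at y ∈ {7}; common: {7}.
  x = 2: f ≡ 0 at y ∈ {8}; g ≡ 0 at y ∈ {10}; common: ∅.
  x = 3: f ≡ 0 at y ∈ {2}; g ≡ 0 at y ∈ {2}; common: {2}.
  x = 4: f ≡ 0 at y ∈ {8}; g ≡ 0 at y ∈ {5}; common: ∅.
  x = 5: f ≡ 0 at y ∈ {10}; g ≡ 0 at y ∈ {8}; common: ∅.
  x = 6: f ≡ 0 at y ∈ {10}; g ≡ 0 at y ∈ {0}; common: ∅.
  x = 7: f ≡ 0 at y ∈ {1}; g ≡ 0 at y ∈ {3}; common: ∅.
  x = 8: f ≡ 0 at y ∈ {7}; g ≡ 0 at y ∈ {6}; common: ∅.
  x = 9: f ≡ 0 at y ∈ {1}; g ≡ 0 at y ∈ {9}; common: ∅.
  x = 10: f ≡ 0 at y ∈ {2}; g ≡ 0 at y ∈ {1}; common: ∅.
Collecting: common zeros = {(1, 7), (3, 2)}, so the count is 2.
Comparison with the Bézout bound: 2 ≤ 2 = deg(f)·deg(g), as expected for curves with no common component (the bound is attained).


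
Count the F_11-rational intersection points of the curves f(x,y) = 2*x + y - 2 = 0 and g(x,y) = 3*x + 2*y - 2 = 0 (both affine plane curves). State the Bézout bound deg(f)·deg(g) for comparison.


Common zeros: {(2, 9)}; count = 1; Bézout bound = 1.

deg(f) = 1, deg(g) = 1, so Bézout bound = 1.
Scan x ∈ F_11. For each x, list the y ∈ F_11 with f(x, y) ≡ 0 and those with g(x, y) ≡ 0 (mod 11); the common zeros in that column are the intersection.
  x = 0: f ≡ 0 at y ∈ {2}; g ≡ 0 at y ∈ {1}; common: ∅.
  x = 1: f ≡ 0 at y ∈ {0}; g ≡ 0 at y ∈ {5}; common: ∅.
  x = 2: f ≡ 0 at y ∈ {9}; g ≡ 0 at y ∈ {9}; common: {9}.
  x = 3: f ≡ 0 at y ∈ {7}; g ≡ 0 at y ∈ {2}; common: ∅.
  x = 4: f ≡ 0 at y ∈ {5}; g ≡ 0 at y ∈ {6}; common: ∅.
  x = 5: f ≡ 0 at y ∈ {3}; g ≡ 0 at y ∈ {10}; common: ∅.
  x = 6: f ≡ 0 at y ∈ {1}; g ≡ 0 at y ∈ {3}; common: ∅.
  x = 7: f ≡ 0 at y ∈ {10}; g ≡ 0 at y ∈ {7}; common: ∅.
  x = 8: f ≡ 0 at y ∈ {8}; g ≡ 0 at y ∈ {0}; common: ∅.
  x = 9: f ≡ 0 at y ∈ {6}; g ≡ 0 at y ∈ {4}; common: ∅.
  x = 10: f ≡ 0 at y ∈ {4}; g ≡ 0 at y ∈ {8}; common: ∅.
Collecting: common zeros = {(2, 9)}, so the count is 1.
Comparison with the Bézout bound: 1 ≤ 1 = deg(f)·deg(g), as expected for curves with no common component (the bound is attained).


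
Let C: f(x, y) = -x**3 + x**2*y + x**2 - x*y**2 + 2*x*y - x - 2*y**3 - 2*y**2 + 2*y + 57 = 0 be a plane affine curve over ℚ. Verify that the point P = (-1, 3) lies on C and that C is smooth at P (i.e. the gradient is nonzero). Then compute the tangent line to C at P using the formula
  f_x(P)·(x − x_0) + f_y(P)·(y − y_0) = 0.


Tangent line at P: -15*x - 59*y + 162 = 0.

Step 1: f(-1, 3) = 0, so P lies on C.
Step 2: partial derivatives
  f_x(x, y) = -3*x**2 + 2*x*y + 2*x - y**2 + 2*y - 1, f_y(x, y) = x**2 - 2*x*y + 2*x - 6*y**2 - 4*y + 2.
  f_x(P) = -15, f_y(P) = -59 (gradient nonzero, so P is smooth).
Step 3: tangent line at P: -15·(x − -1) + -59·(y − 3) = 0.
Expanding: -15*x - 59*y + 162 = 0.


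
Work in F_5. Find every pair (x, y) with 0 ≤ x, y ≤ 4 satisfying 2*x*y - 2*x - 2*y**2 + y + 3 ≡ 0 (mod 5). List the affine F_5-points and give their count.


Affine F_5-points: {(0, 4), (3, 3), (4, 0), (4, 2)}; count = 4.

For each of the 25 pairs (x, y) ∈ F_5², evaluate f(x, y) mod 5. Record the zeros.
  x = 0: [0↦3, 1↦2, 2↦2, 3↦3, 4↦0]  zeros at y ∈ {4}
  x = 1: [0↦1, 1↦2, 2↦4, 3↦2, 4↦1]  zeros at y ∈ ∅
  x = 2: [0↦4, 1↦2, 2↦1, 3↦1, 4↦2]  zeros at y ∈ ∅
  x = 3: [0↦2, 1↦2, 2↦3, 3↦0, 4↦3]  zeros at y ∈ {3}
  x = 4: [0↦0, 1↦2, 2↦0, 3↦4, 4↦4]  zeros at y ∈ {0, 2}
Collecting zeros: affine points = {(0, 4), (3, 3), (4, 0), (4, 2)}.
Total count |C(F_5)_aff| = 4.


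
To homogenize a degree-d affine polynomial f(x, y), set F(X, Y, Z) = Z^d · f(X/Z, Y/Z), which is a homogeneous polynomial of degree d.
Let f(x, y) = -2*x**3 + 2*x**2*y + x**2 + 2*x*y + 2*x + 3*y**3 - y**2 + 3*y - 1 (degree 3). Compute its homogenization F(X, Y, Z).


F(X, Y, Z) = -2*X**3 + 2*X**2*Y + X**2*Z + 2*X*Y*Z + 2*X*Z**2 + 3*Y**3 - Y**2*Z + 3*Y*Z**2 - Z**3

deg(f) = 3.
Substitute x = X/Z, y = Y/Z into f, then multiply by Z^3.
  monomial -2·x^3·y^0 ↦ -2·X^3·Y^0·Z^0.
  monomial 2·x^2·y^1 ↦ 2·X^2·Y^1·Z^0.
  monomial 1·x^2·y^0 ↦ 1·X^2·Y^0·Z^1.
  monomial 2·x^1·y^1 ↦ 2·X^1·Y^1·Z^1.
  monomial 2·x^1·y^0 ↦ 2·X^1·Y^0·Z^2.
  monomial 3·x^0·y^3 ↦ 3·X^0·Y^3·Z^0.
  monomial -1·x^0·y^2 ↦ -1·X^0·Y^2·Z^1.
  monomial 3·x^0·y^1 ↦ 3·X^0·Y^1·Z^2.
  monomial -1·x^0·y^0 ↦ -1·X^0·Y^0·Z^3.
Collecting: F(X, Y, Z) = -2*X**3 + 2*X**2*Y + X**2*Z + 2*X*Y*Z + 2*X*Z**2 + 3*Y**3 - Y**2*Z + 3*Y*Z**2 - Z**3.


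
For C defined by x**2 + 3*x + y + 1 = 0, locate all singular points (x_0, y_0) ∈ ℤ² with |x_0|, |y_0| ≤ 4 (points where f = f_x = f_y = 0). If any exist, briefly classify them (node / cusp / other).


No singular points in the scanned grid; C is smooth there.

Compute partial derivatives:
  f_x = 2*x + 3.
  f_y = 1.
f_y = 1 is a nonzero constant, so f_y never vanishes: no point (x, y) can satisfy f = f_x = f_y = 0. In particular no (x, y) ∈ {−4, ..., 4}² is singular; the curve is smooth.


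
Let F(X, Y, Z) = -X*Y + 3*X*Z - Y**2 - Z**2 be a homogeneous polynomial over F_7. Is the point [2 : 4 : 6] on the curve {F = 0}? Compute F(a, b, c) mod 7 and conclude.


F(2,4,6) ≡ 4 (mod 7); P is NOT on the curve.

Evaluate F(2, 4, 6) term-by-term (mod 7).
  -X*Y ↦ -1·2·4·1 = -8
  3*X*Z ↦ 3·2·1·6 = 36
  -Y**2 ↦ -1·1·16·1 = -16
  -Z**2 ↦ -1·1·1·36 = -36
Sum: F(2, 4, 6) = (-8) + (36) + (-16) + (-36) = -24.
Reducing mod 7: -24 ≡ 4 (mod 7).
Since F(a, b, c) ≡ 4 ≠ 0 (mod 7), P does NOT lie on the curve.


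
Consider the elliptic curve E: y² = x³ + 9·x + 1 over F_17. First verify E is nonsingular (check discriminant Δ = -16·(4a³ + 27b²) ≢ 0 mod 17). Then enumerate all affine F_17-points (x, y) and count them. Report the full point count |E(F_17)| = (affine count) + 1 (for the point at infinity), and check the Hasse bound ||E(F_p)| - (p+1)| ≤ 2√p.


Affine points = {(0, 1), (0, 16), (3, 2), (3, 15), (4, 4), (4, 13), (5, 1), (5, 16), (6, 4), (6, 13), (7, 4), (7, 13), (12, 1), (12, 16), (14, 7), (14, 10), (15, 3), (15, 14), (16, 5), (16, 12)}; affine count = 20; |E(F_17)| = 21.

Discriminant check: Δ ∝ 4a³ + 27b² = 4·9³ + 27·1² = 4·729 + 27·1 ≡ 2 (mod 17). Nonzero ⇒ E is nonsingular.
For each x ∈ F_17, compute rhs = x³ + 9·x + 1 mod 17, then count y ∈ F_17 with y² ≡ rhs.
  x = 0: rhs = 1, matching y values: 1, 16 (2 points).
  x = 1: rhs = 11, matching y values: none (0 points).
  x = 2: rhs = 10, matching y values: none (0 points).
  x = 3: rhs = 4, matching y values: 2, 15 (2 points).
  x = 4: rhs = 16, matching y values: 4, 13 (2 points).
  x = 5: rhs = 1, matching y values: 1, 16 (2 points).
  x = 6: rhs = 16, matching y values: 4, 13 (2 points).
  x = 7: rhs = 16, matching y values: 4, 13 (2 points).
  x = 8: rhs = 7, matching y values: none (0 points).
  x = 9: rhs = 12, matching y values: none (0 points).
  x = 10: rhs = 3, matching y values: none (0 points).
  x = 11: rhs = 3, matching y values: none (0 points).
  x = 12: rhs = 1, matching y values: 1, 16 (2 points).
  x = 13: rhs = 3, matching y values: none (0 points).
  x = 14: rhs = 15, matching y values: 7, 10 (2 points).
  x = 15: rhs = 9, matching y values: 3, 14 (2 points).
  x = 16: rhs = 8, matching y values: 5, 12 (2 points).
Total affine count: 20.
Full point count |E(F_17)| = 20 + 1 = 21.
Hasse bound: |21 − (17+1)| = |3| = 3 ≤ 2√17 ≈ 8.2462 ✓.


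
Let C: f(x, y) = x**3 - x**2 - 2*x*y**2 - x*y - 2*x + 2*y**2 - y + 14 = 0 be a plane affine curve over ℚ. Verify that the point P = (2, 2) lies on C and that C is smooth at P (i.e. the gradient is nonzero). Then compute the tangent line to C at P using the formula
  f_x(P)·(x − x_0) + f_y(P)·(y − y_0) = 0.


Tangent line at P: -4*x - 11*y + 30 = 0.

Step 1: f(2, 2) = 0, so P lies on C.
Step 2: partial derivatives
  f_x(x, y) = 3*x**2 - 2*x - 2*y**2 - y - 2, f_y(x, y) = -4*x*y - x + 4*y - 1.
  f_x(P) = -4, f_y(P) = -11 (gradient nonzero, so P is smooth).
Step 3: tangent line at P: -4·(x − 2) + -11·(y − 2) = 0.
Expanding: -4*x - 11*y + 30 = 0.


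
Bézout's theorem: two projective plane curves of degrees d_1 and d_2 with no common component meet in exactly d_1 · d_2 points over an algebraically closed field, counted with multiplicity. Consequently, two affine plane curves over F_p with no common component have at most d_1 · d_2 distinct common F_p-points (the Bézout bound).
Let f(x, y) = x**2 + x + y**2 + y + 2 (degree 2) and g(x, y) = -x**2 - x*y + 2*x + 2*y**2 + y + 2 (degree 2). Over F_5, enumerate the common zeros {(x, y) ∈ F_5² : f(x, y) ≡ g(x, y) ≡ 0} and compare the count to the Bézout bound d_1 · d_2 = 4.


Common zeros: ∅; count = 0; Bézout bound = 4.

deg(f) = 2, deg(g) = 2, so Bézout bound = 4.
Scan x ∈ F_5. For each x, list the y ∈ F_5 with f(x, y) ≡ 0 and those with g(x, y) ≡ 0 (mod 5); the common zeros in that column are the intersection.
  x = 0: f ≡ 0 at y ∈ ∅; g ≡ 0 at y ∈ {1}; common: ∅.
  x = 1: f ≡ 0 at y ∈ {2}; g ≡ 0 at y ∈ {1, 4}; common: ∅.
  x = 2: f ≡ 0 at y ∈ {1, 3}; g ≡ 0 at y ∈ {4}; common: ∅.
  x = 3: f ≡ 0 at y ∈ {2}; g ≡ 0 at y ∈ ∅; common: ∅.
  x = 4: f ≡ 0 at y ∈ ∅; g ≡ 0 at y ∈ ∅; common: ∅.
Collecting: common zeros = ∅, so the count is 0.
Comparison with the Bézout bound: 0 ≤ 4 = deg(f)·deg(g), as expected for curves with no common component (the affine F_5-count falls short of the bound because intersections may lie at infinity, over extension fields, or carry multiplicity).


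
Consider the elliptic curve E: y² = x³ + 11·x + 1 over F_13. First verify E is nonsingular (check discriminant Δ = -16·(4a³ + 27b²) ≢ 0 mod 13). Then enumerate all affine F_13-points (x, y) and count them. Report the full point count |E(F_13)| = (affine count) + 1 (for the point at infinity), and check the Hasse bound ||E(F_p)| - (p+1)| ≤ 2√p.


Affine points = {(0, 1), (0, 12), (1, 0), (3, 3), (3, 10), (5, 5), (5, 8), (6, 6), (6, 7), (8, 4), (8, 9), (9, 6), (9, 7), (11, 6), (11, 7)}; affine count = 15; |E(F_13)| = 16.

Discriminant check: Δ ∝ 4a³ + 27b² = 4·11³ + 27·1² = 4·1331 + 27·1 ≡ 8 (mod 13). Nonzero ⇒ E is nonsingular.
For each x ∈ F_13, compute rhs = x³ + 11·x + 1 mod 13, then count y ∈ F_13 with y² ≡ rhs.
  x = 0: rhs = 1, matching y values: 1, 12 (2 points).
  x = 1: rhs = 0, matching y values: 0 (1 points).
  x = 2: rhs = 5, matching y values: none (0 points).
  x = 3: rhs = 9, matching y values: 3, 10 (2 points).
  x = 4: rhs = 5, matching y values: none (0 points).
  x = 5: rhs = 12, matching y values: 5, 8 (2 points).
  x = 6: rhs = 10, matching y values: 6, 7 (2 points).
  x = 7: rhs = 5, matching y values: none (0 points).
  x = 8: rhs = 3, matching y values: 4, 9 (2 points).
  x = 9: rhs = 10, matching y values: 6, 7 (2 points).
  x = 10: rhs = 6, matching y values: none (0 points).
  x = 11: rhs = 10, matching y values: 6, 7 (2 points).
  x = 12: rhs = 2, matching y values: none (0 points).
Total affine count: 15.
Full point count |E(F_13)| = 15 + 1 = 16.
Hasse bound: |16 − (13+1)| = |2| = 2 ≤ 2√13 ≈ 7.2111 ✓.


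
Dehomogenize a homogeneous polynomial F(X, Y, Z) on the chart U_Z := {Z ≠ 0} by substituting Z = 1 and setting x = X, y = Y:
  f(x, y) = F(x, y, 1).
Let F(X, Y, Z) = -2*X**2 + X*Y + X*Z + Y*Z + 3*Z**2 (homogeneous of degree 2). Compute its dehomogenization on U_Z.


f(x, y) = -2*x**2 + x*y + x + y + 3

On U_Z we set Z = 1. Each monomial c·X^i·Y^j·Z^k in F becomes c·x^i·y^j·1^k = c·x^i·y^j.
Substituting Z = 1: F(X, Y, 1) = -2*x**2 + x*y + x + y + 3.
Note: deg(f) ≤ deg(F) = 2; strict inequality happens when F is divisible by Z (lost terms).


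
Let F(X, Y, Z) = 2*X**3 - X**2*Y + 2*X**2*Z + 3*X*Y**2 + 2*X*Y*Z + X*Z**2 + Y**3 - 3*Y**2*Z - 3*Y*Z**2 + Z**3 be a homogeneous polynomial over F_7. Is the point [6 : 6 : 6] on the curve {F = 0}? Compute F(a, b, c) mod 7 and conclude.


F(6,6,6) ≡ 2 (mod 7); P is NOT on the curve.

Evaluate F(6, 6, 6) term-by-term (mod 7).
  2*X**3 ↦ 2·216·1·1 = 432
  -X**2*Y ↦ -1·36·6·1 = -216
  2*X**2*Z ↦ 2·36·1·6 = 432
  3*X*Y**2 ↦ 3·6·36·1 = 648
  2*X*Y*Z ↦ 2·6·6·6 = 432
  X*Z**2 ↦ 1·6·1·36 = 216
  Y**3 ↦ 1·1·216·1 = 216
  -3*Y**2*Z ↦ -3·1·36·6 = -648
  -3*Y*Z**2 ↦ -3·1·6·36 = -648
  Z**3 ↦ 1·1·1·216 = 216
Sum: F(6, 6, 6) = (432) + (-216) + (432) + (648) + (432) + (216) + (216) + (-648) + (-648) + (216) = 1080.
Reducing mod 7: 1080 ≡ 2 (mod 7).
Since F(a, b, c) ≡ 2 ≠ 0 (mod 7), P does NOT lie on the curve.


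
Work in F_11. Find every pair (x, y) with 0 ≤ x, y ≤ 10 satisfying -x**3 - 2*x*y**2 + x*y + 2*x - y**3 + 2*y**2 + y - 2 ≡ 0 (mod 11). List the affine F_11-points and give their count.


Affine F_11-points: {(0, 1), (0, 2), (0, 10), (1, 1), (1, 3), (1, 7), (3, 8), (4, 4), (4, 5), (4, 7), (5, 3), (6, 7), (9, 5), (10, 1)}; count = 14.

For each of the 121 pairs (x, y) ∈ F_11², evaluate f(x, y) mod 11. Record the zeros.
  x = 0: [0↦9, 1↦0, 2↦0, 3↦3, 4↦3, 5↦5, 6↦3, 7↦2, 8↦7, 9↦1, 10↦0]  zeros at y ∈ {1, 2, 10}
  x = 1: [0↦10, 1↦0, 2↦6, 3↦0, 4↦9, 5↦5, 6↦4, 7↦0, 8↦9, 9↦3, 10↦9]  zeros at y ∈ {1, 3, 7}
  x = 2: [0↦5, 1↦5, 2↦6, 3↦2, 4↦9, 5↦10, 6↦10, 7↦3, 8↦5, 9↦10, 10↦1]  zeros at y ∈ ∅
  x = 3: [0↦10, 1↦9, 2↦5, 3↦3, 4↦8, 5↦3, 6↦4, 7↦5, 8↦0, 9↦5, 10↦3]  zeros at y ∈ {8}
  x = 4: [0↦8, 1↦6, 2↦8, 3↦8, 4↦0, 5↦0, 6↦2, 7↦0, 8↦10, 9↦4, 10↦9]  zeros at y ∈ {4, 5, 7}
  x = 5: [0↦4, 1↦1, 2↦9, 3↦0, 4↦1, 5↦6, 6↦9, 7↦4, 8↦7, 9↦1, 10↦2]  zeros at y ∈ {3}
  x = 6: [0↦3, 1↦10, 2↦2, 3↦6, 4↦5, 5↦4, 6↦8, 7↦0, 8↦7, 9↦1, 10↦9]  zeros at y ∈ {7}
  x = 7: [0↦10, 1↦5, 2↦3, 3↦9, 4↦6, 5↦10, 6↦4, 7↦4, 8↦4, 9↦9, 10↦2]  zeros at y ∈ ∅
  x = 8: [0↦8, 1↦2, 2↦6, 3↦3, 4↦9, 5↦7, 6↦2, 7↦10, 8↦3, 9↦8, 10↦8]  zeros at y ∈ ∅
  x = 9: [0↦2, 1↦6, 2↦5, 3↦4, 4↦8, 5↦0, 6↦7, 7↦1, 8↦9, 9↦3, 10↦10]  zeros at y ∈ {5}
  x = 10: [0↦8, 1↦0, 2↦5, 3↦6, 4↦8, 5↦5, 6↦2, 7↦4, 8↦5, 9↦10, 10↦2]  zeros at y ∈ {1}
Collecting zeros: affine points = {(0, 1), (0, 2), (0, 10), (1, 1), (1, 3), (1, 7), (3, 8), (4, 4), (4, 5), (4, 7), (5, 3), (6, 7), (9, 5), (10, 1)}.
Total count |C(F_11)_aff| = 14.


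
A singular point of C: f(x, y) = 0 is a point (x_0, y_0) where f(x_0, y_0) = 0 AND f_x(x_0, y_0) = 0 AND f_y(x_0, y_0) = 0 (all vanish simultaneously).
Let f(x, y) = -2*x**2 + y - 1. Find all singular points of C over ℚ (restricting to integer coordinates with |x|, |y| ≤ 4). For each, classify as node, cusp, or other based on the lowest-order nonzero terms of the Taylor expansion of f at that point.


No singular points in the scanned grid; C is smooth there.

Compute partial derivatives:
  f_x = -4*x.
  f_y = 1.
f_y = 1 is a nonzero constant, so f_y never vanishes: no point (x, y) can satisfy f = f_x = f_y = 0. In particular no (x, y) ∈ {−4, ..., 4}² is singular; the curve is smooth.


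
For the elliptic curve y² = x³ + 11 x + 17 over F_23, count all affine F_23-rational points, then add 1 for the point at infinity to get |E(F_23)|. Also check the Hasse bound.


Affine points = {(1, 11), (1, 12), (2, 1), (2, 22), (3, 10), (3, 13), (5, 6), (5, 17), (6, 0), (7, 0), (10, 0), (19, 1), (19, 22), (20, 7), (20, 16)}; affine count = 15; |E(F_23)| = 16.

Discriminant check: Δ ∝ 4a³ + 27b² = 4·11³ + 27·17² = 4·1331 + 27·289 ≡ 17 (mod 23). Nonzero ⇒ E is nonsingular.
For each x ∈ F_23, compute rhs = x³ + 11·x + 17 mod 23, then count y ∈ F_23 with y² ≡ rhs.
  x = 0: rhs = 17, matching y values: none (0 points).
  x = 1: rhs = 6, matching y values: 11, 12 (2 points).
  x = 2: rhs = 1, matching y values: 1, 22 (2 points).
  x = 3: rhs = 8, matching y values: 10, 13 (2 points).
  x = 4: rhs = 10, matching y values: none (0 points).
  x = 5: rhs = 13, matching y values: 6, 17 (2 points).
  x = 6: rhs = 0, matching y values: 0 (1 points).
  x = 7: rhs = 0, matching y values: 0 (1 points).
  x = 8: rhs = 19, matching y values: none (0 points).
  x = 9: rhs = 17, matching y values: none (0 points).
  x = 10: rhs = 0, matching y values: 0 (1 points).
  x = 11: rhs = 20, matching y values: none (0 points).
  x = 12: rhs = 14, matching y values: none (0 points).
  x = 13: rhs = 11, matching y values: none (0 points).
  x = 14: rhs = 17, matching y values: none (0 points).
  x = 15: rhs = 15, matching y values: none (0 points).
  x = 16: rhs = 11, matching y values: none (0 points).
  x = 17: rhs = 11, matching y values: none (0 points).
  x = 18: rhs = 21, matching y values: none (0 points).
  x = 19: rhs = 1, matching y values: 1, 22 (2 points).
  x = 20: rhs = 3, matching y values: 7, 16 (2 points).
  x = 21: rhs = 10, matching y values: none (0 points).
  x = 22: rhs = 5, matching y values: none (0 points).
Total affine count: 15.
Full point count |E(F_23)| = 15 + 1 = 16.
Hasse bound: |16 − (23+1)| = |-8| = 8 ≤ 2√23 ≈ 9.5917 ✓.


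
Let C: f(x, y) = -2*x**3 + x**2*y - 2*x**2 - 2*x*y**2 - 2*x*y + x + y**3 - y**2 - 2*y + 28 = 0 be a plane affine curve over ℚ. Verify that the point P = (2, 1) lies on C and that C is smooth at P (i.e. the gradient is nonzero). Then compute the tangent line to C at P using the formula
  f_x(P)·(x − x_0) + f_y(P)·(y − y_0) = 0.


Tangent line at P: -31*x - 9*y + 71 = 0.

Step 1: f(2, 1) = 0, so P lies on C.
Step 2: partial derivatives
  f_x(x, y) = -6*x**2 + 2*x*y - 4*x - 2*y**2 - 2*y + 1, f_y(x, y) = x**2 - 4*x*y - 2*x + 3*y**2 - 2*y - 2.
  f_x(P) = -31, f_y(P) = -9 (gradient nonzero, so P is smooth).
Step 3: tangent line at P: -31·(x − 2) + -9·(y − 1) = 0.
Expanding: -31*x - 9*y + 71 = 0.


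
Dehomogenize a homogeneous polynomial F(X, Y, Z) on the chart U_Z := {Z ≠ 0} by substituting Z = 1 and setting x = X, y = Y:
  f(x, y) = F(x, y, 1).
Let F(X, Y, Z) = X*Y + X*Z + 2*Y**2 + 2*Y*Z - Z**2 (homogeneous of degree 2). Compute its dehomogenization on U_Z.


f(x, y) = x*y + x + 2*y**2 + 2*y - 1

On U_Z we set Z = 1. Each monomial c·X^i·Y^j·Z^k in F becomes c·x^i·y^j·1^k = c·x^i·y^j.
Substituting Z = 1: F(X, Y, 1) = x*y + x + 2*y**2 + 2*y - 1.
Note: deg(f) ≤ deg(F) = 2; strict inequality happens when F is divisible by Z (lost terms).


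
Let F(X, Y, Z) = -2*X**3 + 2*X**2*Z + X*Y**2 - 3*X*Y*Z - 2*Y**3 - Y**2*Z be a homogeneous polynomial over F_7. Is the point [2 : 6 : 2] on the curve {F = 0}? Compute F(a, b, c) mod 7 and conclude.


F(2,6,2) ≡ 0 (mod 7); P is on the curve.

Evaluate F(2, 6, 2) term-by-term (mod 7).
  -2*X**3 ↦ -2·8·1·1 = -16
  2*X**2*Z ↦ 2·4·1·2 = 16
  X*Y**2 ↦ 1·2·36·1 = 72
  -3*X*Y*Z ↦ -3·2·6·2 = -72
  -2*Y**3 ↦ -2·1·216·1 = -432
  -Y**2*Z ↦ -1·1·36·2 = -72
Sum: F(2, 6, 2) = (-16) + (16) + (72) + (-72) + (-432) + (-72) = -504.
Reducing mod 7: -504 ≡ 0 (mod 7).
Since F(a, b, c) ≡ 0 (mod 7), P lies on the curve.


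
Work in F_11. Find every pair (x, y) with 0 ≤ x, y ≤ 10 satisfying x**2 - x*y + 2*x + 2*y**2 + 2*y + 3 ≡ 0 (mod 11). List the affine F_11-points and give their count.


Affine F_11-points: {(2, 0), (3, 3), (6, 6), (6, 7), (7, 0), (7, 8), (9, 3), (9, 6), (10, 7), (10, 8)}; count = 10.

For each of the 121 pairs (x, y) ∈ F_11², evaluate f(x, y) mod 11. Record the zeros.
  x = 0: [0↦3, 1↦7, 2↦4, 3↦5, 4↦10, 5↦8, 6↦10, 7↦5, 8↦4, 9↦7, 10↦3]  zeros at y ∈ ∅
  x = 1: [0↦6, 1↦9, 2↦5, 3↦5, 4↦9, 5↦6, 6↦7, 7↦1, 8↦10, 9↦1, 10↦7]  zeros at y ∈ ∅
  x = 2: [0↦0, 1↦2, 2↦8, 3↦7, 4↦10, 5↦6, 6↦6, 7↦10, 8↦7, 9↦8, 10↦2]  zeros at y ∈ {0}
  x = 3: [0↦7, 1↦8, 2↦2, 3↦0, 4↦2, 5↦8, 6↦7, 7↦10, 8↦6, 9↦6, 10↦10]  zeros at y ∈ {3}
  x = 4: [0↦5, 1↦5, 2↦9, 3↦6, 4↦7, 5↦1, 6↦10, 7↦1, 8↦7, 9↦6, 10↦9]  zeros at y ∈ ∅
  x = 5: [0↦5, 1↦4, 2↦7, 3↦3, 4↦3, 5↦7, 6↦4, 7↦5, 8↦10, 9↦8, 10↦10]  zeros at y ∈ ∅
  x = 6: [0↦7, 1↦5, 2↦7, 3↦2, 4↦1, 5↦4, 6↦0, 7↦0, 8↦4, 9↦1, 10↦2]  zeros at y ∈ {6, 7}
  x = 7: [0↦0, 1↦8, 2↦9, 3↦3, 4↦1, 5↦3, 6↦9, 7↦8, 8↦0, 9↦7, 10↦7]  zeros at y ∈ {0, 8}
  x = 8: [0↦6, 1↦2, 2↦2, 3↦6, 4↦3, 5↦4, 6↦9, 7↦7, 8↦9, 9↦4, 10↦3]  zeros at y ∈ ∅
  x = 9: [0↦3, 1↦9, 2↦8, 3↦0, 4↦7, 5↦7, 6↦0, 7↦8, 8↦9, 9↦3, 10↦1]  zeros at y ∈ {3, 6}
  x = 10: [0↦2, 1↦7, 2↦5, 3↦7, 4↦2, 5↦1, 6↦4, 7↦0, 8↦0, 9↦4, 10↦1]  zeros at y ∈ {7, 8}
Collecting zeros: affine points = {(2, 0), (3, 3), (6, 6), (6, 7), (7, 0), (7, 8), (9, 3), (9, 6), (10, 7), (10, 8)}.
Total count |C(F_11)_aff| = 10.


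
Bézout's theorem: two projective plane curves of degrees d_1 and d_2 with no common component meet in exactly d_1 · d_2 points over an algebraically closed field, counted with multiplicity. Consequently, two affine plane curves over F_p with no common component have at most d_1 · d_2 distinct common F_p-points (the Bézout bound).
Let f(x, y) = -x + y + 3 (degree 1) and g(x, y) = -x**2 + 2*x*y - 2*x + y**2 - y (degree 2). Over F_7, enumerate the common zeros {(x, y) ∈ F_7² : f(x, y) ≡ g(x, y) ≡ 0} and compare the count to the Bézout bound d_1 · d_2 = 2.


Common zeros: ∅; count = 0; Bézout bound = 2.

deg(f) = 1, deg(g) = 2, so Bézout bound = 2.
Scan x ∈ F_7. For each x, list the y ∈ F_7 with f(x, y) ≡ 0 and those with g(x, y) ≡ 0 (mod 7); the common zeros in that column are the intersection.
  x = 0: f ≡ 0 at y ∈ {4}; g ≡ 0 at y ∈ {0, 1}; common: ∅.
  x = 1: f ≡ 0 at y ∈ {5}; g ≡ 0 at y ∈ ∅; common: ∅.
  x = 2: f ≡ 0 at y ∈ {6}; g ≡ 0 at y ∈ ∅; common: ∅.
  x = 3: f ≡ 0 at y ∈ {0}; g ≡ 0 at y ∈ {4, 5}; common: ∅.
  x = 4: f ≡ 0 at y ∈ {1}; g ≡ 0 at y ∈ ∅; common: ∅.
  x = 5: f ≡ 0 at y ∈ {2}; g ≡ 0 at y ∈ {0, 5}; common: ∅.
  x = 6: f ≡ 0 at y ∈ {3}; g ≡ 0 at y ∈ ∅; common: ∅.
Collecting: common zeros = ∅, so the count is 0.
Comparison with the Bézout bound: 0 ≤ 2 = deg(f)·deg(g), as expected for curves with no common component (the affine F_7-count falls short of the bound because intersections may lie at infinity, over extension fields, or carry multiplicity).


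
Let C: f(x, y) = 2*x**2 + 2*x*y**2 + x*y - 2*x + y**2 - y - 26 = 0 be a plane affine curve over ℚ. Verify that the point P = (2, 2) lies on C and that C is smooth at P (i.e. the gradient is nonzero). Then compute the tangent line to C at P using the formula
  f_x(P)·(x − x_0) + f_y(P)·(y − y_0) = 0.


Tangent line at P: 16*x + 21*y - 74 = 0.

Step 1: f(2, 2) = 0, so P lies on C.
Step 2: partial derivatives
  f_x(x, y) = 4*x + 2*y**2 + y - 2, f_y(x, y) = 4*x*y + x + 2*y - 1.
  f_x(P) = 16, f_y(P) = 21 (gradient nonzero, so P is smooth).
Step 3: tangent line at P: 16·(x − 2) + 21·(y − 2) = 0.
Expanding: 16*x + 21*y - 74 = 0.


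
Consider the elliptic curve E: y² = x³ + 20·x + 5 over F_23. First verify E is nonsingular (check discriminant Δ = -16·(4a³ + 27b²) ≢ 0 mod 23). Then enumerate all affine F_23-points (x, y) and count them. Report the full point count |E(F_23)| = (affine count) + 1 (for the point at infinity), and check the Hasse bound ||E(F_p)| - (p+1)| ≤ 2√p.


Affine points = {(1, 7), (1, 16), (3, 0), (5, 0), (10, 3), (10, 20), (12, 8), (12, 15), (13, 1), (13, 22), (14, 4), (14, 19), (15, 0), (21, 7), (21, 16)}; affine count = 15; |E(F_23)| = 16.

Discriminant check: Δ ∝ 4a³ + 27b² = 4·20³ + 27·5² = 4·8000 + 27·25 ≡ 15 (mod 23). Nonzero ⇒ E is nonsingular.
For each x ∈ F_23, compute rhs = x³ + 20·x + 5 mod 23, then count y ∈ F_23 with y² ≡ rhs.
  x = 0: rhs = 5, matching y values: none (0 points).
  x = 1: rhs = 3, matching y values: 7, 16 (2 points).
  x = 2: rhs = 7, matching y values: none (0 points).
  x = 3: rhs = 0, matching y values: 0 (1 points).
  x = 4: rhs = 11, matching y values: none (0 points).
  x = 5: rhs = 0, matching y values: 0 (1 points).
  x = 6: rhs = 19, matching y values: none (0 points).
  x = 7: rhs = 5, matching y values: none (0 points).
  x = 8: rhs = 10, matching y values: none (0 points).
  x = 9: rhs = 17, matching y values: none (0 points).
  x = 10: rhs = 9, matching y values: 3, 20 (2 points).
  x = 11: rhs = 15, matching y values: none (0 points).
  x = 12: rhs = 18, matching y values: 8, 15 (2 points).
  x = 13: rhs = 1, matching y values: 1, 22 (2 points).
  x = 14: rhs = 16, matching y values: 4, 19 (2 points).
  x = 15: rhs = 0, matching y values: 0 (1 points).
  x = 16: rhs = 5, matching y values: none (0 points).
  x = 17: rhs = 14, matching y values: none (0 points).
  x = 18: rhs = 10, matching y values: none (0 points).
  x = 19: rhs = 22, matching y values: none (0 points).
  x = 20: rhs = 10, matching y values: none (0 points).
  x = 21: rhs = 3, matching y values: 7, 16 (2 points).
  x = 22: rhs = 7, matching y values: none (0 points).
Total affine count: 15.
Full point count |E(F_23)| = 15 + 1 = 16.
Hasse bound: |16 − (23+1)| = |-8| = 8 ≤ 2√23 ≈ 9.5917 ✓.
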